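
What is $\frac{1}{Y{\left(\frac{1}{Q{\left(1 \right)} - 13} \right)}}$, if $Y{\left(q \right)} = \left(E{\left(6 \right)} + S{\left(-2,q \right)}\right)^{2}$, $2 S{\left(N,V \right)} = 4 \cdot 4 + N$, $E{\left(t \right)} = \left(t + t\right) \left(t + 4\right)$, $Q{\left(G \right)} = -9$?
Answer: $\frac{1}{16129} \approx 6.2 \cdot 10^{-5}$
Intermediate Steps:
$E{\left(t \right)} = 2 t \left(4 + t\right)$
$S{\left(N,V \right)} = 8 + \frac{N}{2}$ ($S{\left(N,V \right)} = \frac{4 \cdot 4 + N}{2} = \frac{16 + N}{2} = 8 + \frac{N}{2}$)
$Y{\left(q \right)} = 16129$ ($Y{\left(q \right)} = \left(2 \cdot 6 \left(4 + 6\right) + \left(8 + \frac{1}{2} \left(-2\right)\right)\right)^{2} = \left(2 \cdot 6 \cdot 10 + \left(8 - 1\right)\right)^{2} = \left(120 + 7\right)^{2} = 127^{2} = 16129$)
$\frac{1}{Y{\left(\frac{1}{Q{\left(1 \right)} - 13} \right)}} = \frac{1}{16129}$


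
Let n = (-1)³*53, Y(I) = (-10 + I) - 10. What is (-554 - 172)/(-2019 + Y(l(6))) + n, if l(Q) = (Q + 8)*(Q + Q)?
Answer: -98437/1871 ≈ -52.612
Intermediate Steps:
l(Q) = 2*Q*(8 + Q) (l(Q) = (8 + Q)*(2*Q) = 2*Q*(8 + Q))
Y(I) = -20 + I
n = -53 (n = -1*53 = -53)
(-554 - 172)/(-2019 + Y(l(6))) + n = (-554 - 172)/(-2019 + (-20 + 2*6*(8 + 6))) - 53 = -726/(-2019 + (-20 + 2*6*14)) - 53 = -726/(-2019 + (-20 + 168)) - 53 = -726/(-2019 + 148) - 53 = -726/(-1871) - 53 = -726*(-1/1871) - 53 = 726/1871 - 53 = -98437/1871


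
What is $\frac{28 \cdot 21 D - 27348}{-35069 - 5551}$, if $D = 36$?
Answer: $\frac{103}{677} \approx 0.15214$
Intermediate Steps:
$\frac{28 \cdot 21 D - 27348}{-35069 - 5551} = \frac{28 \cdot 21 \cdot 36 - 27348}{-35069 - 5551} = \frac{588 \cdot 36 - 27348}{-40620} = \left(21168 - 27348\right) \left(- \frac{1}{40620}\right) = \left(-6180\right) \left(- \frac{1}{40620}\right) = \frac{103}{677}$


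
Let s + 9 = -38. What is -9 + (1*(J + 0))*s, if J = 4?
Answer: -197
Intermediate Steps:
s = -47 (s = -9 - 38 = -47)
-9 + (1*(J + 0))*s = -9 + (1*(4 + 0))*(-47) = -9 + (1*4)*(-47) = -9 + 4*(-47) = -9 - 188 = -197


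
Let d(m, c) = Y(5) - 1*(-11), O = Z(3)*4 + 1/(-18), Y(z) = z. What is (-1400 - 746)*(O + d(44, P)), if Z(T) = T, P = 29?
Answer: -539719/9 ≈ -59969.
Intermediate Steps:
O = 215/18 (O = 3*4 + 1/(-18) = 12 - 1/18 = 215/18 ≈ 11.944)
d(m, c) = 16 (d(m, c) = 5 - 1*(-11) = 5 + 11 = 16)
(-1400 - 746)*(O + d(44, P)) = (-1400 - 746)*(215/18 + 16) = -2146*503/18 = -539719/9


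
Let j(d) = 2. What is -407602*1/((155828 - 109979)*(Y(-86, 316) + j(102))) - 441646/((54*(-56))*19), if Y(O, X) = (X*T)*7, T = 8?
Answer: 29861989058365/3885153662376 ≈ 7.6862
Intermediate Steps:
Y(O, X) = 56*X (Y(O, X) = (X*8)*7 = (8*X)*7 = 56*X)
-407602*1/((155828 - 109979)*(Y(-86, 316) + j(102))) - 441646/((54*(-56))*19) = -407602*1/((155828 - 109979)*(56*316 + 2)) - 441646/((54*(-56))*19) = -407602*1/(45849*(17696 + 2)) - 441646/((-3024*19)) = -407602/(17698*45849) - 441646/(-57456) = -407602/811435602 - 441646*(-1/57456) = -407602*1/811435602 + 220823/28728 = -203801/405717801 + 220823/28728 = 29861989058365/3885153662376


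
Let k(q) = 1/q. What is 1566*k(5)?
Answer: 1566/5 ≈ 313.20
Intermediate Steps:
k(q) = 1/q
1566*k(5) = 1566/5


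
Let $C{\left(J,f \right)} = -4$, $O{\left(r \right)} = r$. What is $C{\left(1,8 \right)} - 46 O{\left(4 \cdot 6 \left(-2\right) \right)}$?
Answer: $2204$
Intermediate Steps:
$C{\left(1,8 \right)} - 46 O{\left(4 \cdot 6 \left(-2\right) \right)} = -4 - 46 \cdot 4 \cdot 6 \left(-2\right) = -4 - 46 \cdot 24 \left(-2\right) = -4 - -2208 = -4 + 2208 = 2204$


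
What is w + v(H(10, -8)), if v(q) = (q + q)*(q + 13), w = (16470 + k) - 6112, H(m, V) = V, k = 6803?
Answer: 17081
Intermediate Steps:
w = 17161 (w = (16470 + 6803) - 6112 = 23273 - 6112 = 17161)
v(q) = 2*q*(13 + q) (v(q) = (2*q)*(13 + q) = 2*q*(13 + q))
w + v(H(10, -8)) = 17161 + 2*(-8)*(13 - 8) = 17161 + 2*(-8)*5 = 17161 - 80 = 17081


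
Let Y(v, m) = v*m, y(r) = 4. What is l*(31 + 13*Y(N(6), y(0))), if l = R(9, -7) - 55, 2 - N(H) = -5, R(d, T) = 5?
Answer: -19750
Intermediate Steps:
N(H) = 7 (N(H) = 2 - 1*(-5) = 2 + 5 = 7)
Y(v, m) = m*v
l = -50 (l = 5 - 55 = -50)
l*(31 + 13*Y(N(6), y(0))) = -50*(31 + 13*(4*7)) = -50*(31 + 13*28) = -50*(31 + 364) = -50*395 = -19750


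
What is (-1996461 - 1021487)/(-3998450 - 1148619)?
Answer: 3017948/5147069 ≈ 0.58634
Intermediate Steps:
(-1996461 - 1021487)/(-3998450 - 1148619) = -3017948/(-5147069) = -3017948*(-1/5147069) = 3017948/5147069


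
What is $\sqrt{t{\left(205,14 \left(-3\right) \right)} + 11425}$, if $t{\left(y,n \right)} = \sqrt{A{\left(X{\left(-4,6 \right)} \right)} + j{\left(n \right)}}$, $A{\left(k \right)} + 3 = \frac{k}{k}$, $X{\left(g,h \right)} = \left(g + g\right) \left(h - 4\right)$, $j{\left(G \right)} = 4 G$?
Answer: $\sqrt{11425 + i \sqrt{170}} \approx 106.89 + 0.061 i$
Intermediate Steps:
$X{\left(g,h \right)} = 2 g \left(-4 + h\right)$
$A{\left(k \right)} = -2$ ($A{\left(k \right)} = -3 + \frac{k}{k} = -3 + 1 = -2$)
$t{\left(y,n \right)} = \sqrt{-2 + 4 n}$
$\sqrt{t{\left(205,14 \left(-3\right) \right)} + 11425} = \sqrt{\sqrt{-2 + 4 \cdot 14 \left(-3\right)} + 11425} = \sqrt{\sqrt{-2 + 4 \left(-42\right)} + 11425} = \sqrt{\sqrt{-2 - 168} + 11425} = \sqrt{\sqrt{-170} + 11425} = \sqrt{i \sqrt{170} + 11425} = \sqrt{11425 + i \sqrt{170}}$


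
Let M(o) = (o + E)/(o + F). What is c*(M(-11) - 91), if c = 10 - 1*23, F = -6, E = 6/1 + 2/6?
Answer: 60151/51 ≈ 1179.4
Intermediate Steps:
E = 19/3 (E = 6*1 + 2*(⅙) = 6 + ⅓ = 19/3 ≈ 6.3333)
c = -13 (c = 10 - 23 = -13)
M(o) = (19/3 + o)/(-6 + o) (M(o) = (o + 19/3)/(o - 6) = (19/3 + o)/(-6 + o))
c*(M(-11) - 91) = -13*((19/3 - 11)/(-6 - 11) - 91) = -13*(-14/3/(-17) - 91) = -13*(-1/17*(-14/3) - 91) = -13*(14/51 - 91) = -13*(-4627/51) = 60151/51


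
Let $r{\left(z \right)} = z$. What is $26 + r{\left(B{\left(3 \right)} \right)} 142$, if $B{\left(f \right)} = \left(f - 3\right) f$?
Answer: $26$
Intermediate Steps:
$B{\left(f \right)} = f \left(-3 + f\right)$ ($B{\left(f \right)} = \left(-3 + f\right) f = f \left(-3 + f\right)$)
$26 + r{\left(B{\left(3 \right)} \right)} 142 = 26 + 3 \left(-3 + 3\right) 142 = 26 + 3 \cdot 0 \cdot 142 = 26 + 0 \cdot 142 = 26 + 0 = 26$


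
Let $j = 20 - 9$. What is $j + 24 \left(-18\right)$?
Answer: $-421$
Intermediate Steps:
$j = 11$ ($j = 20 - 9 = 11$)
$j + 24 \left(-18\right) = 11 + 24 \left(-18\right) = 11 - 432 = -421$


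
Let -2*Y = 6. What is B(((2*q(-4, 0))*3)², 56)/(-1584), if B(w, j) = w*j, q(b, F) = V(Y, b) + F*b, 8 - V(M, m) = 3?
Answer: -350/11 ≈ -31.818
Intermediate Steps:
Y = -3 (Y = -½*6 = -3)
V(M, m) = 5 (V(M, m) = 8 - 1*3 = 8 - 3 = 5)
q(b, F) = 5 + F*b
B(w, j) = j*w
B(((2*q(-4, 0))*3)², 56)/(-1584) = (56*((2*(5 + 0*(-4)))*3)²)/(-1584) = (56*((2*(5 + 0))*3)²)*(-1/1584) = (56*((2*5)*3)²)*(-1/1584) = (56*(10*3)²)*(-1/1584) = (56*30²)*(-1/1584) = (56*900)*(-1/1584) = 50400*(-1/1584) = -350/11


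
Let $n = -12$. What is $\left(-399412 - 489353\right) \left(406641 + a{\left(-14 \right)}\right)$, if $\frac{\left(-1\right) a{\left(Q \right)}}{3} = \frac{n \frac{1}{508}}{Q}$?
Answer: $- \frac{642583928714085}{1778} \approx -3.6141 \cdot 10^{11}$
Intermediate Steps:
$a{\left(Q \right)} = \frac{9}{127 Q}$ ($a{\left(Q \right)} = - 3 \frac{\left(-12\right) \frac{1}{508}}{Q} = - 3 \left(- \frac{3}{127 Q}\right) = \frac{9}{127 Q}$)
$\left(-399412 - 489353\right) \left(406641 + a{\left(-14 \right)}\right) = \left(-399412 - 489353\right) \left(406641 + \frac{9}{127 \left(-14\right)}\right) = - 888765 \left(406641 + \frac{9}{127} \left(- \frac{1}{14}\right)\right) = - 888765 \left(406641 - \frac{9}{1778}\right) = \left(-888765\right) \frac{723007689}{1778} = - \frac{642583928714085}{1778}$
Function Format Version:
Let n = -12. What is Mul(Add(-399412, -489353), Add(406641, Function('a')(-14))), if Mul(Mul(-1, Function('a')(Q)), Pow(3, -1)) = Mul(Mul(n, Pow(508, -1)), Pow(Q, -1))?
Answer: Rational(-642583928714085, 1778) ≈ -3.6141e+11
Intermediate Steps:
Function('a')(Q) = Mul(Rational(9, 127), Pow(Q, -1)) (Function('a')(Q) = Mul(-3, Mul(Mul(-12, Pow(508, -1)), Pow(Q, -1))) = Mul(-3, Mul(Mul(-12, Rational(1, 508)), Pow(Q, -1))) = Mul(-3, Mul(Rational(-3, 127), Pow(Q, -1))) = Mul(Rational(9, 127), Pow(Q, -1)))
Mul(Add(-399412, -489353), Add(406641, Function('a')(-14))) = Mul(Add(-399412, -489353), Add(406641, Mul(Rational(9, 127), Pow(-14, -1)))) = Mul(-888765, Add(406641, Mul(Rational(9, 127), Rational(-1, 14)))) = Mul(-888765, Add(406641, Rational(-9, 1778))) = Mul(-888765, Rational(723007689, 1778)) = Rational(-642583928714085, 1778)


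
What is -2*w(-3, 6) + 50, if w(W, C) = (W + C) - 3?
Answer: 50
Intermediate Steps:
w(W, C) = -3 + C + W (w(W, C) = (C + W) - 3 = -3 + C + W)
-2*w(-3, 6) + 50 = -2*(-3 + 6 - 3) + 50 = -2*0 + 50 = 0 + 50 = 50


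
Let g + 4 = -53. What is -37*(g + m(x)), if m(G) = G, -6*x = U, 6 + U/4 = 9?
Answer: 2183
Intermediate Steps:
U = 12 (U = -24 + 4*9 = -24 + 36 = 12)
x = -2 (x = -1/6*12 = -2)
g = -57 (g = -4 - 53 = -57)
-37*(g + m(x)) = -37*(-57 - 2) = -37*(-59) = 2183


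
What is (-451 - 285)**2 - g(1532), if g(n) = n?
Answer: 540164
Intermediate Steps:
(-451 - 285)**2 - g(1532) = (-451 - 285)**2 - 1*1532 = (-736)**2 - 1532 = 541696 - 1532 = 540164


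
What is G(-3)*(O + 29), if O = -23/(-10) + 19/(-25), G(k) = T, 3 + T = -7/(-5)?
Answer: -6108/125 ≈ -48.864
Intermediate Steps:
T = -8/5 (T = -3 - 7/(-5) = -3 - 7*(-⅕) = -3 + 7/5 = -8/5 ≈ -1.6000)
G(k) = -8/5
O = 77/50 (O = -23*(-⅒) + 19*(-1/25) = 23/10 - 19/25 = 77/50 ≈ 1.5400)
G(-3)*(O + 29) = -8*(77/50 + 29)/5 = -8/5*1527/50 = -6108/125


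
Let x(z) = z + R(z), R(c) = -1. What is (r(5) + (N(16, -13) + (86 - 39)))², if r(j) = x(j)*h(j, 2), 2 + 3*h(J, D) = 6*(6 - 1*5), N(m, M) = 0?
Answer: 24649/9 ≈ 2738.8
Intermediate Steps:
h(J, D) = 4/3 (h(J, D) = -⅔ + (6*(6 - 1*5))/3 = -⅔ + (6*(6 - 5))/3 = -⅔ + (6*1)/3 = -⅔ + (⅓)*6 = -⅔ + 2 = 4/3)
x(z) = -1 + z (x(z) = z - 1 = -1 + z)
r(j) = -4/3 + 4*j/3 (r(j) = (-1 + j)*(4/3) = -4/3 + 4*j/3)
(r(5) + (N(16, -13) + (86 - 39)))² = ((-4/3 + (4/3)*5) + (0 + (86 - 39)))² = ((-4/3 + 20/3) + (0 + 47))² = (16/3 + 47)² = (157/3)² = 24649/9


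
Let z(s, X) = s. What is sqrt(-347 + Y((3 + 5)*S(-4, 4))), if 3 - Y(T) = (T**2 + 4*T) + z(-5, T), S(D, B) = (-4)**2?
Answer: 3*I*sqrt(1915) ≈ 131.28*I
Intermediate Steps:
S(D, B) = 16
Y(T) = 8 - T**2 - 4*T (Y(T) = 3 - ((T**2 + 4*T) - 5) = 3 - (-5 + T**2 + 4*T) = 3 + (5 - T**2 - 4*T) = 8 - T**2 - 4*T)
sqrt(-347 + Y((3 + 5)*S(-4, 4))) = sqrt(-347 + (8 - ((3 + 5)*16)**2 - 4*(3 + 5)*16)) = sqrt(-347 + (8 - (8*16)**2 - 32*16)) = sqrt(-347 + (8 - 1*128**2 - 4*128)) = sqrt(-347 + (8 - 1*16384 - 512)) = sqrt(-347 + (8 - 16384 - 512)) = sqrt(-347 - 16888) = sqrt(-17235) = 3*I*sqrt(1915)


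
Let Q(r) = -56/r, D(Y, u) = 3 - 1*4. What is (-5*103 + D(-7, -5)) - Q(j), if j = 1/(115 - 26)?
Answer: 4468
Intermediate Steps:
D(Y, u) = -1 (D(Y, u) = 3 - 4 = -1)
j = 1/89 ≈ 0.011236
(-5*103 + D(-7, -5)) - Q(j) = (-5*103 - 1) - (-56)/1/89 = (-515 - 1) - (-56)*89 = -516 - 1*(-4984) = -516 + 4984 = 4468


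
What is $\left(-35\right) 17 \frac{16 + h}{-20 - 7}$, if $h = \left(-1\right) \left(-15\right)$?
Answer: $\frac{18445}{27} \approx 683.15$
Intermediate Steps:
$h = 15$
$\left(-35\right) 17 \frac{16 + h}{-20 - 7} = \left(-35\right) 17 \frac{16 + 15}{-20 - 7} = - 595 \frac{31}{-27} = - 595 \cdot 31 \left(- \frac{1}{27}\right) = \left(-595\right) \left(- \frac{31}{27}\right) = \frac{18445}{27}$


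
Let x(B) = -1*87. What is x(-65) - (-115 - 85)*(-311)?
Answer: -62287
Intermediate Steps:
x(B) = -87
x(-65) - (-115 - 85)*(-311) = -87 - (-115 - 85)*(-311) = -87 - (-200)*(-311) = -87 - 1*62200 = -87 - 62200 = -62287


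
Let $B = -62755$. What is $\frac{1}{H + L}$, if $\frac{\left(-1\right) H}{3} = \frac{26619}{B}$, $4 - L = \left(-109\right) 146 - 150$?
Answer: $\frac{62755}{1008427197} \approx 6.2231 \cdot 10^{-5}$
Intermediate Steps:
$L = 16068$ ($L = 4 - \left(\left(-109\right) 146 - 150\right) = 4 - \left(-15914 - 150\right) = 4 - -16064 = 4 + 16064 = 16068$)
$H = \frac{79857}{62755}$ ($H = - 3 \frac{26619}{-62755} = - 3 \cdot 26619 \left(- \frac{1}{62755}\right) = \left(-3\right) \left(- \frac{26619}{62755}\right) = \frac{79857}{62755} \approx 1.2725$)
$\frac{1}{H + L} = \frac{1}{\frac{79857}{62755} + 16068} = \frac{1}{\frac{1008427197}{62755}} = \frac{62755}{1008427197}$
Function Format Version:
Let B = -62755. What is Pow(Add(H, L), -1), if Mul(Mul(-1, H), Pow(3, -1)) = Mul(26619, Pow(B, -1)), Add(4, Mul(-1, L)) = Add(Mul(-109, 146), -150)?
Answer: Rational(62755, 1008427197) ≈ 6.2231e-5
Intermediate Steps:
L = 16068 (L = Add(4, Mul(-1, Add(Mul(-109, 146), -150))) = Add(4, Mul(-1, Add(-15914, -150))) = Add(4, Mul(-1, -16064)) = Add(4, 16064) = 16068)
H = Rational(79857, 62755) (H = Mul(-3, Mul(26619, Pow(-62755, -1))) = Mul(-3, Mul(26619, Rational(-1, 62755))) = Mul(-3, Rational(-26619, 62755)) = Rational(79857, 62755) ≈ 1.2725)
Pow(Add(H, L), -1) = Pow(Add(Rational(79857, 62755), 16068), -1) = Pow(Rational(1008427197, 62755), -1) = Rational(62755, 1008427197)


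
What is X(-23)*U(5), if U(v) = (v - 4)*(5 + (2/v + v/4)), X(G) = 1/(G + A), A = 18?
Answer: -133/100 ≈ -1.3300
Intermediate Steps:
X(G) = 1/(18 + G) (X(G) = 1/(G + 18) = 1/(18 + G))
U(v) = (-4 + v)*(5 + 2/v + v/4) (U(v) = (-4 + v)*(5 + (2/v + v*(¼))) = (-4 + v)*(5 + (2/v + v/4)) = (-4 + v)*(5 + 2/v + v/4))
X(-23)*U(5) = (-18 - 8/5 + 4*5 + (¼)*5²)/(18 - 23) = (-18 - 8*⅕ + 20 + (¼)*25)/(-5) = -(-18 - 8/5 + 20 + 25/4)/5 = -⅕*133/20 = -133/100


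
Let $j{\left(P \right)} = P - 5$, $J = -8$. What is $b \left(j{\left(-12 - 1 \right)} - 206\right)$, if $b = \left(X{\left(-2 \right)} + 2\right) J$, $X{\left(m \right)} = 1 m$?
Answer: $0$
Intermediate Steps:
$X{\left(m \right)} = m$
$j{\left(P \right)} = -5 + P$
$b = 0$ ($b = \left(-2 + 2\right) \left(-8\right) = 0 \left(-8\right) = 0$)
$b \left(j{\left(-12 - 1 \right)} - 206\right) = 0 \left(\left(-5 - 13\right) - 206\right) = 0 \left(-18 - 206\right) = 0 \left(-224\right) = 0$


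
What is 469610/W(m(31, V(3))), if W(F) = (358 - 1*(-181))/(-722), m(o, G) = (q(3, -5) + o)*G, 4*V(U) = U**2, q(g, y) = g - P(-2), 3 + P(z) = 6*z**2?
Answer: -339058420/539 ≈ -6.2905e+5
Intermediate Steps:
P(z) = -3 + 6*z**2
q(g, y) = -21 + g (q(g, y) = g - (-3 + 6*(-2)**2) = g - (-3 + 6*4) = g - (-3 + 24) = g - 1*21 = g - 21 = -21 + g)
V(U) = U**2/4
m(o, G) = G*(-18 + o) (m(o, G) = ((-21 + 3) + o)*G = (-18 + o)*G = G*(-18 + o))
W(F) = -539/722 (W(F) = (358 + 181)*(-1/722) = 539*(-1/722) = -539/722)
469610/W(m(31, V(3))) = 469610/(-539/722) = 469610*(-722/539) = -339058420/539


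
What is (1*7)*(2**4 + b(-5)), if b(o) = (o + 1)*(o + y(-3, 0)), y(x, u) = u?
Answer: 252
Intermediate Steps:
b(o) = o*(1 + o) (b(o) = (o + 1)*(o + 0) = (1 + o)*o = o*(1 + o))
(1*7)*(2**4 + b(-5)) = (1*7)*(2**4 - 5*(1 - 5)) = 7*(16 - 5*(-4)) = 7*(16 + 20) = 7*36 = 252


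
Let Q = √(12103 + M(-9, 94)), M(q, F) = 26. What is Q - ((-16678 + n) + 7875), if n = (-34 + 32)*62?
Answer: 8927 + √12129 ≈ 9037.1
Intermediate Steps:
n = -124 (n = -2*62 = -124)
Q = √12129 (Q = √(12103 + 26) = √12129 ≈ 110.13)
Q - ((-16678 + n) + 7875) = √12129 - ((-16678 - 124) + 7875) = √12129 - (-16802 + 7875) = √12129 - 1*(-8927) = √12129 + 8927 = 8927 + √12129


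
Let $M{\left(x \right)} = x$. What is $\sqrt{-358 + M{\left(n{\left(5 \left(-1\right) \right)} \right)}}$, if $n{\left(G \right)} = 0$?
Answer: $i \sqrt{358} \approx 18.921 i$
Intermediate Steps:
$\sqrt{-358 + M{\left(n{\left(5 \left(-1\right) \right)} \right)}} = \sqrt{-358 + 0} = \sqrt{-358} = i \sqrt{358}$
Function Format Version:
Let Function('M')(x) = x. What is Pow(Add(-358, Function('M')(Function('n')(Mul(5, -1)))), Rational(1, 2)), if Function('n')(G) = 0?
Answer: Mul(I, Pow(358, Rational(1, 2))) ≈ Mul(18.921, I)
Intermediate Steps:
Pow(Add(-358, Function('M')(Function('n')(Mul(5, -1)))), Rational(1, 2)) = Pow(Add(-358, 0), Rational(1, 2)) = Pow(-358, Rational(1, 2)) = Mul(I, Pow(358, Rational(1, 2)))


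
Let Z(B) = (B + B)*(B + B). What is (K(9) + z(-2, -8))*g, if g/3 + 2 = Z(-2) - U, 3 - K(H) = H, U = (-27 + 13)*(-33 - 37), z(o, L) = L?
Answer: 40572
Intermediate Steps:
Z(B) = 4*B**2 (Z(B) = (2*B)*(2*B) = 4*B**2)
U = 980 (U = -14*(-70) = 980)
K(H) = 3 - H
g = -2898 (g = -6 + 3*(4*(-2)**2 - 1*980) = -6 + 3*(4*4 - 980) = -6 + 3*(16 - 980) = -6 + 3*(-964) = -6 - 2892 = -2898)
(K(9) + z(-2, -8))*g = ((3 - 1*9) - 8)*(-2898) = ((3 - 9) - 8)*(-2898) = (-6 - 8)*(-2898) = -14*(-2898) = 40572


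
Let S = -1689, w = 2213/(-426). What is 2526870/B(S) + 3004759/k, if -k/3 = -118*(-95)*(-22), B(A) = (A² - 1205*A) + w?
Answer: 7053143234404177/1540589246237580 ≈ 4.5782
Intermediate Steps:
w = -2213/426 (w = 2213*(-1/426) = -2213/426 ≈ -5.1948)
B(A) = -2213/426 + A² - 1205*A (B(A) = (A² - 1205*A) - 2213/426 = -2213/426 + A² - 1205*A)
k = 739860 (k = -3*(-118*(-95))*(-22) = -33630*(-22) = -3*(-246620) = 739860)
2526870/B(S) + 3004759/k = 2526870/(-2213/426 + (-1689)² - 1205*(-1689)) + 3004759/739860 = 2526870/(-2213/426 + 2852721 + 2035245) + 3004759*(1/739860) = 2526870/(2082271303/426) + 3004759/739860 = 2526870*(426/2082271303) + 3004759/739860 = 1076446620/2082271303 + 3004759/739860 = 7053143234404177/1540589246237580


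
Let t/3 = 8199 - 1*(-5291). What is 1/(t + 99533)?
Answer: 1/140003 ≈ 7.1427e-6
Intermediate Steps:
t = 40470 (t = 3*(8199 - 1*(-5291)) = 3*(8199 + 5291) = 3*13490 = 40470)
1/(t + 99533) = 1/(40470 + 99533) = 1/140003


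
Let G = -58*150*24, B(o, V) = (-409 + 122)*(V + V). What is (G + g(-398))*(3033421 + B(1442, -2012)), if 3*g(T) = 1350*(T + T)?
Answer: -2374771203000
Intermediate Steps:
B(o, V) = -574*V
g(T) = 900*T (g(T) = (1350*(T + T))/3 = (1350*(2*T))/3 = (2700*T)/3 = 900*T)
G = -208800 (G = -8700*24 = -208800)
(G + g(-398))*(3033421 + B(1442, -2012)) = (-208800 + 900*(-398))*(3033421 - 574*(-2012)) = (-208800 - 358200)*(3033421 + 1154888) = -567000*4188309 = -2374771203000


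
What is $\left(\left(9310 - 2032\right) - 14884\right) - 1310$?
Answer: $-8916$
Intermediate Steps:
$\left(\left(9310 - 2032\right) - 14884\right) - 1310 = \left(7278 - 14884\right) - 1310 = -7606 - 1310 = -8916$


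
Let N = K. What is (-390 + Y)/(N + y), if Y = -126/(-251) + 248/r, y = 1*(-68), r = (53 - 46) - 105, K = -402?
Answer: 482156/578053 ≈ 0.83410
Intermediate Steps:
N = -402
r = -98 (r = 7 - 105 = -98)
y = -68
Y = -24950/12299 (Y = -126/(-251) + 248/(-98) = -126*(-1/251) + 248*(-1/98) = 126/251 - 124/49 = -24950/12299 ≈ -2.0286)
(-390 + Y)/(N + y) = (-390 - 24950/12299)/(-402 - 68) = -4821560/12299/(-470) = -4821560/12299*(-1/470) = 482156/578053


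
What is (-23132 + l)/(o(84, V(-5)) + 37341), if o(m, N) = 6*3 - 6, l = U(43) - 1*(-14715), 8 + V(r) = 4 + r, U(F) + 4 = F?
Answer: -8378/37353 ≈ -0.22429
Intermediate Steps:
U(F) = -4 + F
V(r) = -4 + r (V(r) = -8 + (4 + r) = -4 + r)
l = 14754 (l = (-4 + 43) - 1*(-14715) = 39 + 14715 = 14754)
o(m, N) = 12 (o(m, N) = 18 - 6 = 12)
(-23132 + l)/(o(84, V(-5)) + 37341) = (-23132 + 14754)/(12 + 37341) = -8378/37353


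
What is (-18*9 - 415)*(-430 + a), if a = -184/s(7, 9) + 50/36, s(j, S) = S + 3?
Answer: 4610807/18 ≈ 2.5616e+5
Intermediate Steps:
s(j, S) = 3 + S
a = -251/18 (a = -184/(3 + 9) + 50/36 = -184/12 + 50*(1/36) = -184*1/12 + 25/18 = -46/3 + 25/18 = -251/18 ≈ -13.944)
(-18*9 - 415)*(-430 + a) = (-18*9 - 415)*(-430 - 251/18) = (-162 - 415)*(-7991/18) = -577*(-7991/18) = 4610807/18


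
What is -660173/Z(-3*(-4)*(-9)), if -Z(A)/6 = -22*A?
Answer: 660173/14256 ≈ 46.308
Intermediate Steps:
Z(A) = 132*A (Z(A) = -(-132)*A = 132*A)
-660173/Z(-3*(-4)*(-9)) = -660173/(132*(-3*(-4)*(-9))) = -660173/(132*(12*(-9))) = -660173/(132*(-108)) = -660173/(-14256) = -660173*(-1/14256) = 660173/14256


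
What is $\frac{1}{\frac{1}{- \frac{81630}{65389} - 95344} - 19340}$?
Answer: $- \frac{6234530446}{120575818891029} \approx -5.1706 \cdot 10^{-5}$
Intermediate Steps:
$\frac{1}{\frac{1}{- \frac{81630}{65389} - 95344} - 19340} = \frac{1}{\frac{1}{- \frac{6234530446}{65389}} - 19340} = \frac{1}{- \frac{65389}{6234530446} - 19340} = \frac{1}{- \frac{120575818891029}{6234530446}} = - \frac{6234530446}{120575818891029}$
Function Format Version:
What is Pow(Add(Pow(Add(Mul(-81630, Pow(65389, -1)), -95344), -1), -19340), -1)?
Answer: Rational(-6234530446, 120575818891029) ≈ -5.1706e-5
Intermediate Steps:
Pow(Add(Pow(Add(Mul(-81630, Pow(65389, -1)), -95344), -1), -19340), -1) = Pow(Add(Pow(Add(Mul(-81630, Rational(1, 65389)), -95344), -1), -19340), -1) = Pow(Add(Pow(Add(Rational(-81630, 65389), -95344), -1), -19340), -1) = Pow(Add(Pow(Rational(-6234530446, 65389), -1), -19340), -1) = Pow(Add(Rational(-65389, 6234530446), -19340), -1) = Pow(Rational(-120575818891029, 6234530446), -1) = Rational(-6234530446, 120575818891029)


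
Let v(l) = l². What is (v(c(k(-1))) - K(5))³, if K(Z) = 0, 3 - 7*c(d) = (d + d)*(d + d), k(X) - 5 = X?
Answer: 51520374361/117649 ≈ 4.3792e+5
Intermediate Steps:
k(X) = 5 + X
c(d) = 3/7 - 4*d²/7 (c(d) = 3/7 - (d + d)*(d + d)/7 = 3/7 - 2*d*2*d/7 = 3/7 - 4*d²/7)
(v(c(k(-1))) - K(5))³ = ((3/7 - 4*(5 - 1)²/7)² - 1*0)³ = ((3/7 - 4/7*4²)² + 0)³ = ((3/7 - 4/7*16)² + 0)³ = ((3/7 - 64/7)² + 0)³ = ((-61/7)² + 0)³ = (3721/49 + 0)³ = (3721/49)³ = 51520374361/117649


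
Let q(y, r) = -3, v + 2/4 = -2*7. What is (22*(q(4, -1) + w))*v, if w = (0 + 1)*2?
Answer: 319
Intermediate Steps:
v = -29/2 (v = -½ - 2*7 = -½ - 14 = -29/2 ≈ -14.500)
w = 2 (w = 1*2 = 2)
(22*(q(4, -1) + w))*v = (22*(-3 + 2))*(-29/2) = (22*(-1))*(-29/2) = -22*(-29/2) = 319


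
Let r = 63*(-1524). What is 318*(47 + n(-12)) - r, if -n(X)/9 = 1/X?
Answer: 222393/2 ≈ 1.1120e+5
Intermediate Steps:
n(X) = -9/X
r = -96012
318*(47 + n(-12)) - r = 318*(47 - 9/(-12)) - 1*(-96012) = 318*(47 - 9*(-1/12)) + 96012 = 318*(47 + 3/4) + 96012 = 318*(191/4) + 96012 = 30369/2 + 96012 = 222393/2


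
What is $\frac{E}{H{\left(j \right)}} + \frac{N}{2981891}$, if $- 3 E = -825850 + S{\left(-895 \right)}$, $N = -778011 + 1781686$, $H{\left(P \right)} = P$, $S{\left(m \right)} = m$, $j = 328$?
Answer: $\frac{2466251090995}{2934180744} \approx 840.52$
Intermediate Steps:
$N = 1003675$
$E = \frac{826745}{3}$ ($E = - \frac{-825850 - 895}{3} = \left(- \frac{1}{3}\right) \left(-826745\right) = \frac{826745}{3} \approx 2.7558 \cdot 10^{5}$)
$\frac{E}{H{\left(j \right)}} + \frac{N}{2981891} = \frac{826745}{3 \cdot 328} + \frac{1003675}{2981891} = \frac{826745}{3} \cdot \frac{1}{328} + 1003675 \cdot \frac{1}{2981891} = \frac{826745}{984} + \frac{1003675}{2981891} = \frac{2466251090995}{2934180744}$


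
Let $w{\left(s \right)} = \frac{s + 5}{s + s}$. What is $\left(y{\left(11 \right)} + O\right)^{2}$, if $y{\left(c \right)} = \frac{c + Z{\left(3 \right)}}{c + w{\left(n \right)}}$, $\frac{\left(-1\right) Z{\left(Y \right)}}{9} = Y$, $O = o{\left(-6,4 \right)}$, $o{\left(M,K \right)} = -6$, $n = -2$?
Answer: $\frac{96100}{1681} \approx 57.168$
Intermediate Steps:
$O = -6$
$Z{\left(Y \right)} = - 9 Y$
$w{\left(s \right)} = \frac{5 + s}{2 s}$
$y{\left(c \right)} = \frac{-27 + c}{- \frac{3}{4} + c}$ ($y{\left(c \right)} = \frac{c - 27}{c + \frac{5 - 2}{2 \left(-2\right)}} = \frac{c - 27}{c + \frac{1}{2} \left(- \frac{1}{2}\right) 3} = \frac{-27 + c}{c - \frac{3}{4}} = \frac{-27 + c}{- \frac{3}{4} + c}$)
$\left(y{\left(11 \right)} + O\right)^{2} = \left(\frac{4 \left(-27 + 11\right)}{-3 + 4 \cdot 11} - 6\right)^{2} = \left(4 \frac{1}{-3 + 44} \left(-16\right) - 6\right)^{2} = \left(4 \cdot \frac{1}{41} \left(-16\right) - 6\right)^{2} = \left(- \frac{64}{41} - 6\right)^{2} = \left(- \frac{310}{41}\right)^{2} = \frac{96100}{1681}$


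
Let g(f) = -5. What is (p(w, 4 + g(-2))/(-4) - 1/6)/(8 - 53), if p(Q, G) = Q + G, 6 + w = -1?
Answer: -11/270 ≈ -0.040741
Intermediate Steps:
w = -7 (w = -6 - 1 = -7)
p(Q, G) = G + Q
(p(w, 4 + g(-2))/(-4) - 1/6)/(8 - 53) = (((4 - 5) - 7)/(-4) - 1/6)/(8 - 53) = ((-1 - 7)*(-1/4) - 1*1/6)/(-45) = (-8*(-1/4) - 1/6)*(-1/45) = (2 - 1/6)*(-1/45) = (11/6)*(-1/45) = -11/270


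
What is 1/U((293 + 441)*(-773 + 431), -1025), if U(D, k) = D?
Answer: -1/251028 ≈ -3.9836e-6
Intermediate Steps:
1/U((293 + 441)*(-773 + 431), -1025) = 1/((293 + 441)*(-773 + 431)) = 1/(734*(-342)) = 1/(-251028) = -1/251028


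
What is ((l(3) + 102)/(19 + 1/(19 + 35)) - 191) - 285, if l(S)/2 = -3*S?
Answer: -484316/1027 ≈ -471.58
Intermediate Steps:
l(S) = -6*S (l(S) = 2*(-3*S) = -6*S)
((l(3) + 102)/(19 + 1/(19 + 35)) - 191) - 285 = ((-6*3 + 102)/(19 + 1/(19 + 35)) - 191) - 285 = ((-18 + 102)/(19 + 1/54) - 191) - 285 = (84/(19 + 1/54) - 191) - 285 = (84/(1027/54) - 191) - 285 = (84*(54/1027) - 191) - 285 = (4536/1027 - 191) - 285 = -191621/1027 - 285 = -484316/1027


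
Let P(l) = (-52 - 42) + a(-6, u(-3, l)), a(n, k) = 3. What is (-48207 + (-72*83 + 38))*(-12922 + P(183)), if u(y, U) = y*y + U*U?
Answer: 704588885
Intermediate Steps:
u(y, U) = U**2 + y**2 (u(y, U) = y**2 + U**2 = U**2 + y**2)
P(l) = -91 (P(l) = (-52 - 42) + 3 = -94 + 3 = -91)
(-48207 + (-72*83 + 38))*(-12922 + P(183)) = (-48207 + (-72*83 + 38))*(-12922 - 91) = (-48207 + (-5976 + 38))*(-13013) = (-48207 - 5938)*(-13013) = -54145*(-13013) = 704588885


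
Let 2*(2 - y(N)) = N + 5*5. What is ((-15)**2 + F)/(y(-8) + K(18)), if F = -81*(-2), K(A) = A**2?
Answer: 774/635 ≈ 1.2189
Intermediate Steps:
F = 162
y(N) = -21/2 - N/2 (y(N) = 2 - (N + 5*5)/2 = 2 - (N + 25)/2 = 2 - (25 + N)/2 = 2 + (-25/2 - N/2) = -21/2 - N/2)
((-15)**2 + F)/(y(-8) + K(18)) = ((-15)**2 + 162)/((-21/2 - 1/2*(-8)) + 18**2) = (225 + 162)/((-21/2 + 4) + 324) = 387/(-13/2 + 324) = 387/(635/2) = 387*(2/635) = 774/635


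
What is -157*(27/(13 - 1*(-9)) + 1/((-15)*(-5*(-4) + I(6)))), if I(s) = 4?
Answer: -761293/3960 ≈ -192.25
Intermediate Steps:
-157*(27/(13 - 1*(-9)) + 1/((-15)*(-5*(-4) + I(6)))) = -157*(27/(13 - 1*(-9)) + 1/((-15)*(-5*(-4) + 4))) = -157*(27/(13 + 9) - 1/(15*(20 + 4))) = -157*(27/22 - 1/15/24) = -157*(27*(1/22) - 1/15*1/24) = -157*(27/22 - 1/360) = -157*4849/3960 = -761293/3960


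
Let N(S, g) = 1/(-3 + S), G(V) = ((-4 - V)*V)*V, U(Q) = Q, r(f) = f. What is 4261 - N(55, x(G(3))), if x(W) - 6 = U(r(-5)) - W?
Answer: 221571/52 ≈ 4261.0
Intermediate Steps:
G(V) = V**2*(-4 - V) (G(V) = (V*(-4 - V))*V = V**2*(-4 - V))
x(W) = 1 - W (x(W) = 6 + (-5 - W) = 1 - W)
4261 - N(55, x(G(3))) = 4261 - 1/(-3 + 55) = 4261 - 1/52 = 221571/52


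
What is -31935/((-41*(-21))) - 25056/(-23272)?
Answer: -30067421/834883 ≈ -36.014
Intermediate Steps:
-31935/((-41*(-21))) - 25056/(-23272) = -31935/861 - 25056*(-1/23272) = -31935*1/861 + 3132/2909 = -10645/287 + 3132/2909 = -30067421/834883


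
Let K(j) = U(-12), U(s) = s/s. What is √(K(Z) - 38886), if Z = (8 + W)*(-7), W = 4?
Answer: I*√38885 ≈ 197.19*I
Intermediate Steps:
Z = -84 (Z = (8 + 4)*(-7) = 12*(-7) = -84)
U(s) = 1
K(j) = 1
√(K(Z) - 38886) = √(1 - 38886) = √(-38885) = I*√38885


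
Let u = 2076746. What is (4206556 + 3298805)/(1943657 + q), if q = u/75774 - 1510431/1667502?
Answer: 17561613039496182/4547978108061221 ≈ 3.8614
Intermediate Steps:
q = 62009753887/2339875862 (q = 2076746/75774 - 1510431/1667502 = 2076746*(1/75774) - 1510431*1/1667502 = 1038373/37887 - 503477/555834 = 62009753887/2339875862 ≈ 26.501)
(4206556 + 3298805)/(1943657 + q) = (4206556 + 3298805)/(1943657 + 62009753887/2339875862) = 7505361/(4547978108061221/2339875862) = 7505361*(2339875862/4547978108061221) = 17561613039496182/4547978108061221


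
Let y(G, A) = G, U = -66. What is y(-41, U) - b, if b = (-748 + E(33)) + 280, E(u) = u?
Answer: 394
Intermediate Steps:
b = -435 (b = (-748 + 33) + 280 = -715 + 280 = -435)
y(-41, U) - b = -41 - 1*(-435) = -41 + 435 = 394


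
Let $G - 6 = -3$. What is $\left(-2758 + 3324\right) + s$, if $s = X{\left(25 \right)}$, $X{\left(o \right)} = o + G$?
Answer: $594$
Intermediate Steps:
$G = 3$ ($G = 6 - 3 = 3$)
$X{\left(o \right)} = 3 + o$ ($X{\left(o \right)} = o + 3 = 3 + o$)
$s = 28$ ($s = 3 + 25 = 28$)
$\left(-2758 + 3324\right) + s = \left(-2758 + 3324\right) + 28 = 566 + 28 = 594$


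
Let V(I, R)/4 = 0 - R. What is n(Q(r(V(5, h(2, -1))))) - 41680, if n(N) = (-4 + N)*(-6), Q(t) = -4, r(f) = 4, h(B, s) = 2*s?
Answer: -41632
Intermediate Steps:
V(I, R) = -4*R (V(I, R) = 4*(0 - R) = 4*(-R) = -4*R)
n(N) = 24 - 6*N
n(Q(r(V(5, h(2, -1))))) - 41680 = (24 - 6*(-4)) - 41680 = (24 + 24) - 41680 = 48 - 41680 = -41632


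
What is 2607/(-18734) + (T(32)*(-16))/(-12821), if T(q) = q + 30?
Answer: -14840219/240188614 ≈ -0.061786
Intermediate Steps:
T(q) = 30 + q
2607/(-18734) + (T(32)*(-16))/(-12821) = 2607/(-18734) + ((30 + 32)*(-16))/(-12821) = 2607*(-1/18734) + (62*(-16))*(-1/12821) = -2607/18734 - 992*(-1/12821) = -2607/18734 + 992/12821 = -14840219/240188614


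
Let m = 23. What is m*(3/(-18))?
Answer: -23/6 ≈ -3.8333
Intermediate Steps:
m*(3/(-18)) = 23*(3/(-18)) = 23*(3*(-1/18)) = 23*(-1/6) = -23/6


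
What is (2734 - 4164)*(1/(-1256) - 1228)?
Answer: 1102793835/628 ≈ 1.7560e+6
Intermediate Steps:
(2734 - 4164)*(1/(-1256) - 1228) = -1430*(-1/1256 - 1228) = -1430*(-1542369/1256) = 1102793835/628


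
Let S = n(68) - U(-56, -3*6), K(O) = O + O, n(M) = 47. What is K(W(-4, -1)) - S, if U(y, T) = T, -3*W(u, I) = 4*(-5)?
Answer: -155/3 ≈ -51.667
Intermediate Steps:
W(u, I) = 20/3 (W(u, I) = -4*(-5)/3 = -1/3*(-20) = 20/3)
K(O) = 2*O
S = 65 (S = 47 - (-3)*6 = 47 - 1*(-18) = 47 + 18 = 65)
K(W(-4, -1)) - S = 2*(20/3) - 1*65 = 40/3 - 65 = -155/3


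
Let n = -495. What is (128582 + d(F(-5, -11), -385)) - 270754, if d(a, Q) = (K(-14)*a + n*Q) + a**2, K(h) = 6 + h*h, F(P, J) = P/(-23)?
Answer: 25628442/529 ≈ 48447.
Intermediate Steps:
F(P, J) = -P/23 (F(P, J) = P*(-1/23) = -P/23)
K(h) = 6 + h**2
d(a, Q) = a**2 - 495*Q + 202*a (d(a, Q) = ((6 + (-14)**2)*a - 495*Q) + a**2 = ((6 + 196)*a - 495*Q) + a**2 = (202*a - 495*Q) + a**2 = (-495*Q + 202*a) + a**2 = a**2 - 495*Q + 202*a)
(128582 + d(F(-5, -11), -385)) - 270754 = (128582 + ((-1/23*(-5))**2 - 495*(-385) + 202*(-1/23*(-5)))) - 270754 = (128582 + ((5/23)**2 + 190575 + 202*(5/23))) - 270754 = (128582 + (25/529 + 190575 + 1010/23)) - 270754 = (128582 + 100837430/529) - 270754 = 168857308/529 - 270754 = 25628442/529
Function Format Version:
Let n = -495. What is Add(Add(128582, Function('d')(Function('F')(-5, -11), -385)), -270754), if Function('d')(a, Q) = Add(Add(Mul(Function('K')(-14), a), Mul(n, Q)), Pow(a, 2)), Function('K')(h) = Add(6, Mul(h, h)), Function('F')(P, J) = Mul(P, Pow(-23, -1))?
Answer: Rational(25628442, 529) ≈ 48447.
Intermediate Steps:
Function('F')(P, J) = Mul(Rational(-1, 23), P) (Function('F')(P, J) = Mul(P, Rational(-1, 23)) = Mul(Rational(-1, 23), P))
Function('K')(h) = Add(6, Pow(h, 2))
Function('d')(a, Q) = Add(Pow(a, 2), Mul(-495, Q), Mul(202, a)) (Function('d')(a, Q) = Add(Add(Mul(Add(6, Pow(-14, 2)), a), Mul(-495, Q)), Pow(a, 2)) = Add(Add(Mul(Add(6, 196), a), Mul(-495, Q)), Pow(a, 2)) = Add(Add(Mul(202, a), Mul(-495, Q)), Pow(a, 2)) = Add(Add(Mul(-495, Q), Mul(202, a)), Pow(a, 2)) = Add(Pow(a, 2), Mul(-495, Q), Mul(202, a)))
Add(Add(128582, Function('d')(Function('F')(-5, -11), -385)), -270754) = Add(Add(128582, Add(Pow(Mul(Rational(-1, 23), -5), 2), Mul(-495, -385), Mul(202, Mul(Rational(-1, 23), -5)))), -270754) = Add(Add(128582, Add(Pow(Rational(5, 23), 2), 190575, Mul(202, Rational(5, 23)))), -270754) = Add(Add(128582, Add(Rational(25, 529), 190575, Rational(1010, 23))), -270754) = Add(Add(128582, Rational(100837430, 529)), -270754) = Add(Rational(168857308, 529), -270754) = Rational(25628442, 529)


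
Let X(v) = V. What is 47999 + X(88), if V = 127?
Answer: 48126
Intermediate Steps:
X(v) = 127
47999 + X(88) = 47999 + 127 = 48126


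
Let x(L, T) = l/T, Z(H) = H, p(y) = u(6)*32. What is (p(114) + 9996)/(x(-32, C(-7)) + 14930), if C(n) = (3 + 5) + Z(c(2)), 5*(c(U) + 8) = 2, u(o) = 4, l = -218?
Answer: 10124/14385 ≈ 0.70379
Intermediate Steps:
c(U) = -38/5 (c(U) = -8 + (1/5)*2 = -8 + 2/5 = -38/5)
p(y) = 128 (p(y) = 4*32 = 128)
C(n) = 2/5 (C(n) = (3 + 5) - 38/5 = 8 - 38/5 = 2/5)
x(L, T) = -218/T
(p(114) + 9996)/(x(-32, C(-7)) + 14930) = (128 + 9996)/(-218/2/5 + 14930) = 10124/(-218*5/2 + 14930) = 10124/(-545 + 14930) = 10124/14385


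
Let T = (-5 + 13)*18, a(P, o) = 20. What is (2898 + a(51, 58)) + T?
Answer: 3062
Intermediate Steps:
T = 144 (T = 8*18 = 144)
(2898 + a(51, 58)) + T = (2898 + 20) + 144 = 2918 + 144 = 3062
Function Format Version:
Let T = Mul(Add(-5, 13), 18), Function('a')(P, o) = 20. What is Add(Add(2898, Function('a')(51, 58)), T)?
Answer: 3062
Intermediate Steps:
T = 144 (T = Mul(8, 18) = 144)
Add(Add(2898, Function('a')(51, 58)), T) = Add(Add(2898, 20), 144) = Add(2918, 144) = 3062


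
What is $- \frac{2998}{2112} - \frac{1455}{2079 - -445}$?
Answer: $- \frac{1329989}{666336} \approx -1.996$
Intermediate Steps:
$- \frac{2998}{2112} - \frac{1455}{2079 - -445} = \left(-2998\right) \frac{1}{2112} - \frac{1455}{2079 + 445} = - \frac{1499}{1056} - \frac{1455}{2524} = - \frac{1329989}{666336}$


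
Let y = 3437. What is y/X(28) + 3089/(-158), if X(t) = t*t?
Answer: -134195/8848 ≈ -15.167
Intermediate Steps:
X(t) = t²
y/X(28) + 3089/(-158) = 3437/(28²) + 3089/(-158) = 3437/784 + 3089*(-1/158) = 3437*(1/784) - 3089/158 = 491/112 - 3089/158 = -134195/8848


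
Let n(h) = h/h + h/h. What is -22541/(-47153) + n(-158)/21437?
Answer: 483305723/1010818861 ≈ 0.47813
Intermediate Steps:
n(h) = 2 (n(h) = 1 + 1 = 2)
-22541/(-47153) + n(-158)/21437 = -22541/(-47153) + 2/21437 = -22541*(-1/47153) + 2*(1/21437) = 22541/47153 + 2/21437 = 483305723/1010818861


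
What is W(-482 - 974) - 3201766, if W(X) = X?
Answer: -3203222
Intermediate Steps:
W(-482 - 974) - 3201766 = (-482 - 974) - 3201766 = -1456 - 3201766 = -3203222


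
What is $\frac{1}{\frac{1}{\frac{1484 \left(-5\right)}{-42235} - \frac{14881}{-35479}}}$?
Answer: $\frac{178350643}{299691113} \approx 0.59511$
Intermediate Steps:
$\frac{1}{\frac{1}{\frac{1484 \left(-5\right)}{-42235} - \frac{14881}{-35479}}} = \frac{1}{\frac{1}{\left(-7420\right) \left(- \frac{1}{42235}\right) - - \frac{14881}{35479}}} = \frac{1}{\frac{1}{\frac{1484}{8447} + \frac{14881}{35479}}} = \frac{1}{\frac{1}{\frac{178350643}{299691113}}} = \frac{1}{\frac{299691113}{178350643}} = \frac{178350643}{299691113}$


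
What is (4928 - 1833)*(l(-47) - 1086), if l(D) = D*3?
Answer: -3797565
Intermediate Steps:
l(D) = 3*D
(4928 - 1833)*(l(-47) - 1086) = (4928 - 1833)*(3*(-47) - 1086) = 3095*(-141 - 1086) = 3095*(-1227) = -3797565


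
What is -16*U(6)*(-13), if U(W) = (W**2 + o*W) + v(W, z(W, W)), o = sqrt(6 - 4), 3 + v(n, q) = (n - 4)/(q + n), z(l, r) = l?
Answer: 20696/3 + 1248*sqrt(2) ≈ 8663.6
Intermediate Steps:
v(n, q) = -3 + (-4 + n)/(n + q) (v(n, q) = -3 + (n - 4)/(q + n) = -3 + (-4 + n)/(n + q))
o = sqrt(2) ≈ 1.4142
U(W) = W**2 + W*sqrt(2) + (-4 - 5*W)/(2*W) (U(W) = (W**2 + sqrt(2)*W) + (-4 - 3*W - 2*W)/(W + W) = (W**2 + W*sqrt(2)) + (-4 - 5*W)/((2*W)) = (W**2 + W*sqrt(2)) + (1/(2*W))*(-4 - 5*W) = (W**2 + W*sqrt(2)) + (-4 - 5*W)/(2*W) = W**2 + W*sqrt(2) + (-4 - 5*W)/(2*W))
-16*U(6)*(-13) = -16*(-5/2 + 6**2 - 2/6 + 6*sqrt(2))*(-13) = -16*(-5/2 + 36 - 2*1/6 + 6*sqrt(2))*(-13) = -16*(-5/2 + 36 - 1/3 + 6*sqrt(2))*(-13) = -16*(199/6 + 6*sqrt(2))*(-13) = (-1592/3 - 96*sqrt(2))*(-13) = 20696/3 + 1248*sqrt(2)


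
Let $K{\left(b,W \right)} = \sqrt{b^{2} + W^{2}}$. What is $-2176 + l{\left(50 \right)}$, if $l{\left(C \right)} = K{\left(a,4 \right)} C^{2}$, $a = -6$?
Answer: $-2176 + 5000 \sqrt{13} \approx 15852.0$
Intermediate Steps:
$K{\left(b,W \right)} = \sqrt{W^{2} + b^{2}}$
$l{\left(C \right)} = 2 \sqrt{13} C^{2}$ ($l{\left(C \right)} = \sqrt{4^{2} + \left(-6\right)^{2}} C^{2} = \sqrt{16 + 36} C^{2} = \sqrt{52} C^{2} = 2 \sqrt{13} C^{2}$)
$-2176 + l{\left(50 \right)} = -2176 + 2 \sqrt{13} \cdot 50^{2} = -2176 + 2 \sqrt{13} \cdot 2500 = -2176 + 5000 \sqrt{13}$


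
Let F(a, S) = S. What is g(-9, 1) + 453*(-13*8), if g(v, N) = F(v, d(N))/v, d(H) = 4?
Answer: -424012/9 ≈ -47112.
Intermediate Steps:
g(v, N) = 4/v
g(-9, 1) + 453*(-13*8) = 4/(-9) + 453*(-13*8) = 4*(-⅑) + 453*(-104) = -4/9 - 47112 = -424012/9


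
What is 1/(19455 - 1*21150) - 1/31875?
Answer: -746/1200625 ≈ -0.00062134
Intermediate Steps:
1/(19455 - 1*21150) - 1/31875 = 1/(19455 - 21150) - 1*1/31875 = 1/(-1695) - 1/31875 = -1/1695 - 1/31875 = -746/1200625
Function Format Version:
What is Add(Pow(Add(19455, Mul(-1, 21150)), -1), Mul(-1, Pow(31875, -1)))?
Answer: Rational(-746, 1200625) ≈ -0.00062134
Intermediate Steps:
Add(Pow(Add(19455, Mul(-1, 21150)), -1), Mul(-1, Pow(31875, -1))) = Add(Pow(Add(19455, -21150), -1), Mul(-1, Rational(1, 31875))) = Add(Pow(-1695, -1), Rational(-1, 31875)) = Add(Rational(-1, 1695), Rational(-1, 31875)) = Rational(-746, 1200625)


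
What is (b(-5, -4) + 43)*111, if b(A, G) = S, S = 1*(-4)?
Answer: 4329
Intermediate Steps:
S = -4
b(A, G) = -4
(b(-5, -4) + 43)*111 = (-4 + 43)*111 = 39*111 = 4329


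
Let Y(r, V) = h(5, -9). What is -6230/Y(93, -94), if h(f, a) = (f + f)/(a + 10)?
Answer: -623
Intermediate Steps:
h(f, a) = 2*f/(10 + a) (h(f, a) = (2*f)/(10 + a) = 2*f/(10 + a))
Y(r, V) = 10 (Y(r, V) = 2*5/(10 - 9) = 2*5/1 = 2*5*1 = 10)
-6230/Y(93, -94) = -6230/10 = -6230*1/10 = -623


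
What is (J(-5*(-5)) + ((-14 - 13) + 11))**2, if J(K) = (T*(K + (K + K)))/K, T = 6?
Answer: 4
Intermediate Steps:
J(K) = 18 (J(K) = (6*(K + (K + K)))/K = (6*(K + 2*K))/K = (6*(3*K))/K = (18*K)/K = 18)
(J(-5*(-5)) + ((-14 - 13) + 11))**2 = (18 + ((-14 - 13) + 11))**2 = (18 + (-27 + 11))**2 = (18 - 16)**2 = 2**2 = 4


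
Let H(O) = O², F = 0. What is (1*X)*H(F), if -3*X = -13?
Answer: 0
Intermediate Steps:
X = 13/3 (X = -⅓*(-13) = 13/3 ≈ 4.3333)
(1*X)*H(F) = (1*(13/3))*0² = (13/3)*0 = 0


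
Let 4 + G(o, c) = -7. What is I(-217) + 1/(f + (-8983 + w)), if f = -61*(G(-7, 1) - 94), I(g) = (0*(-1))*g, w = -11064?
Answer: -1/13642 ≈ -7.3303e-5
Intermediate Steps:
I(g) = 0 (I(g) = 0*g = 0)
G(o, c) = -11 (G(o, c) = -4 - 7 = -11)
f = 6405 (f = -61*(-11 - 94) = -61*(-105) = 6405)
I(-217) + 1/(f + (-8983 + w)) = 0 + 1/(6405 + (-8983 - 11064)) = 0 + 1/(6405 - 20047) = 0 + 1/(-13642) = 0 - 1/13642 = -1/13642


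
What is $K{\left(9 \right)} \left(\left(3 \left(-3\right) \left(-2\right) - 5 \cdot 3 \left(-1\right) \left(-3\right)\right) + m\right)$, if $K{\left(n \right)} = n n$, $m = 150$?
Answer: $9963$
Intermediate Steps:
$K{\left(n \right)} = n^{2}$
$K{\left(9 \right)} \left(\left(3 \left(-3\right) \left(-2\right) - 5 \cdot 3 \left(-1\right) \left(-3\right)\right) + m\right) = 9^{2} \left(\left(3 \left(-3\right) \left(-2\right) - 5 \cdot 3 \left(-1\right) \left(-3\right)\right) + 150\right) = 81 \left(\left(\left(-9\right) \left(-2\right) - 5 \left(\left(-3\right) \left(-3\right)\right)\right) + 150\right) = 81 \left(\left(18 - 45\right) + 150\right) = 81 \left(-27 + 150\right) = 81 \cdot 123 = 9963$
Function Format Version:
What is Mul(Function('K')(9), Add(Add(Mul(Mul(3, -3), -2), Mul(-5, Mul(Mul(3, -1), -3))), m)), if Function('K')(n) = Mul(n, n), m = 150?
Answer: 9963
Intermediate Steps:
Function('K')(n) = Pow(n, 2)
Mul(Function('K')(9), Add(Add(Mul(Mul(3, -3), -2), Mul(-5, Mul(Mul(3, -1), -3))), m)) = Mul(Pow(9, 2), Add(Add(Mul(Mul(3, -3), -2), Mul(-5, Mul(Mul(3, -1), -3))), 150)) = Mul(81, Add(Add(Mul(-9, -2), Mul(-5, Mul(-3, -3))), 150)) = Mul(81, Add(Add(18, Mul(-5, 9)), 150)) = Mul(81, Add(Add(18, -45), 150)) = Mul(81, Add(-27, 150)) = Mul(81, 123) = 9963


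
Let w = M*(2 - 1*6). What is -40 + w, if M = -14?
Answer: 16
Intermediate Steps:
w = 56 (w = -14*(2 - 1*6) = -14*(2 - 6) = -14*(-4) = 56)
-40 + w = -40 + 56 = 16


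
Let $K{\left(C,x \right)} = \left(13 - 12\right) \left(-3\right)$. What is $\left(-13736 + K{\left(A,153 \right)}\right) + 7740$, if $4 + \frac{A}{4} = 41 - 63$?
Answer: $-5999$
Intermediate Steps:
$A = -104$ ($A = -16 + 4 \left(41 - 63\right) = -16 + 4 \left(-22\right) = -16 - 88 = -104$)
$K{\left(C,x \right)} = -3$ ($K{\left(C,x \right)} = \left(13 - 12\right) \left(-3\right) = 1 \left(-3\right) = -3$)
$\left(-13736 + K{\left(A,153 \right)}\right) + 7740 = \left(-13736 - 3\right) + 7740 = -13739 + 7740 = -5999$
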